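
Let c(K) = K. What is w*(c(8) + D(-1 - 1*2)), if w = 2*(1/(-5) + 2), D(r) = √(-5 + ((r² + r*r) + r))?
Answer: 144/5 + 18*√10/5 ≈ 40.184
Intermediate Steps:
D(r) = √(-5 + r + 2*r²) (D(r) = √(-5 + ((r² + r²) + r)) = √(-5 + (2*r² + r)) = √(-5 + (r + 2*r²)) = √(-5 + r + 2*r²))
w = 18/5 (w = 2*(-⅕ + 2) = 2*(9/5) = 18/5 ≈ 3.6000)
w*(c(8) + D(-1 - 1*2)) = 18*(8 + √(-5 + (-1 - 1*2) + 2*(-1 - 1*2)²))/5 = 18*(8 + √(-5 + (-1 - 2) + 2*(-1 - 2)²))/5 = 18*(8 + √(-5 - 3 + 2*(-3)²))/5 = 18*(8 + √(-5 - 3 + 2*9))/5 = 18*(8 + √(-5 - 3 + 18))/5 = 18*(8 + √10)/5 = 144/5 + 18*√10/5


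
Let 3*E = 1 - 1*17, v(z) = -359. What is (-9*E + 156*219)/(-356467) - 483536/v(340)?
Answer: 172352345204/127971653 ≈ 1346.8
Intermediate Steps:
E = -16/3 (E = (1 - 1*17)/3 = (1 - 17)/3 = (1/3)*(-16) = -16/3 ≈ -5.3333)
(-9*E + 156*219)/(-356467) - 483536/v(340) = (-9*(-16/3) + 156*219)/(-356467) - 483536/(-359) = (48 + 34164)*(-1/356467) - 483536*(-1/359) = 34212*(-1/356467) + 483536/359 = -34212/356467 + 483536/359 = 172352345204/127971653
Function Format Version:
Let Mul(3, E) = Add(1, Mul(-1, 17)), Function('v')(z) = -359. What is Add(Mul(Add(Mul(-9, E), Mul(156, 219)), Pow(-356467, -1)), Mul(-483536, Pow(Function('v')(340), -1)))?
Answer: Rational(172352345204, 127971653) ≈ 1346.8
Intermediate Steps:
E = Rational(-16, 3) (E = Mul(Rational(1, 3), Add(1, Mul(-1, 17))) = Mul(Rational(1, 3), Add(1, -17)) = Mul(Rational(1, 3), -16) = Rational(-16, 3) ≈ -5.3333)
Add(Mul(Add(Mul(-9, E), Mul(156, 219)), Pow(-356467, -1)), Mul(-483536, Pow(Function('v')(340), -1))) = Add(Mul(Add(Mul(-9, Rational(-16, 3)), Mul(156, 219)), Pow(-356467, -1)), Mul(-483536, Pow(-359, -1))) = Add(Mul(Add(48, 34164), Rational(-1, 356467)), Mul(-483536, Rational(-1, 359))) = Add(Mul(34212, Rational(-1, 356467)), Rational(483536, 359)) = Add(Rational(-34212, 356467), Rational(483536, 359)) = Rational(172352345204, 127971653)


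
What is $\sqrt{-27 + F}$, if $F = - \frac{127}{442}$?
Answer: $\frac{i \sqrt{5330962}}{442} \approx 5.2237 i$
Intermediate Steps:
$F = - \frac{127}{442}$ ($F = \left(-127\right) \frac{1}{442} = - \frac{127}{442} \approx -0.28733$)
$\sqrt{-27 + F} = \sqrt{-27 - \frac{127}{442}} = \sqrt{- \frac{12061}{442}} = \frac{i \sqrt{5330962}}{442}$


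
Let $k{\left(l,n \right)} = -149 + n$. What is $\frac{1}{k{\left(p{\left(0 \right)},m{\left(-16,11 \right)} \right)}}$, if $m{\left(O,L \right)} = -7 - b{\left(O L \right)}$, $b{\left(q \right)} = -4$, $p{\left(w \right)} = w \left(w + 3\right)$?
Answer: $- \frac{1}{152} \approx -0.0065789$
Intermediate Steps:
$p{\left(w \right)} = w \left(3 + w\right)$
$m{\left(O,L \right)} = -3$ ($m{\left(O,L \right)} = -7 - -4 = -7 + 4 = -3$)
$\frac{1}{k{\left(p{\left(0 \right)},m{\left(-16,11 \right)} \right)}} = \frac{1}{-149 - 3} = \frac{1}{-152} = - \frac{1}{152}$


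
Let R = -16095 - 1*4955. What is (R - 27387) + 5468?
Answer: -42969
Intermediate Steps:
R = -21050 (R = -16095 - 4955 = -21050)
(R - 27387) + 5468 = (-21050 - 27387) + 5468 = -48437 + 5468 = -42969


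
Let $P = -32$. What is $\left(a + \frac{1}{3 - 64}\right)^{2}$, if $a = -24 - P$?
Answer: $\frac{237169}{3721} \approx 63.738$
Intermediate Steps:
$a = 8$ ($a = -24 - -32 = -24 + 32 = 8$)
$\left(a + \frac{1}{3 - 64}\right)^{2} = \left(8 + \frac{1}{3 - 64}\right)^{2} = \left(8 + \frac{1}{-61}\right)^{2} = \left(8 - \frac{1}{61}\right)^{2} = \left(\frac{487}{61}\right)^{2} = \frac{237169}{3721}$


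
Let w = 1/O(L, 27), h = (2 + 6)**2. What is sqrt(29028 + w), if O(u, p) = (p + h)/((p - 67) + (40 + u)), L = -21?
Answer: 3*sqrt(545077)/13 ≈ 170.38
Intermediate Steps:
h = 64 (h = 8**2 = 64)
O(u, p) = (64 + p)/(-27 + p + u) (O(u, p) = (p + 64)/((p - 67) + (40 + u)) = (64 + p)/((-67 + p) + (40 + u)) = (64 + p)/(-27 + p + u))
w = -3/13 (w = 1/((64 + 27)/(-27 + 27 - 21)) = 1/(91/(-21)) = 1/(-1/21*91) = 1/(-13/3) = -3/13 ≈ -0.23077)
sqrt(29028 + w) = sqrt(29028 - 3/13) = sqrt(377361/13) = 3*sqrt(545077)/13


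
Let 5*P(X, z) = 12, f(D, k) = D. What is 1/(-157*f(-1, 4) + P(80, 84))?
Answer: 5/797 ≈ 0.0062735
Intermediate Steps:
P(X, z) = 12/5 (P(X, z) = (1/5)*12 = 12/5)
1/(-157*f(-1, 4) + P(80, 84)) = 1/(-157*(-1) + 12/5) = 1/(157 + 12/5) = 1/(797/5) = 5/797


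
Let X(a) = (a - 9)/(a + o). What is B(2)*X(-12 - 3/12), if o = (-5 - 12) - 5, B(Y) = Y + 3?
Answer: 425/137 ≈ 3.1022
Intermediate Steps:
B(Y) = 3 + Y
o = -22 (o = -17 - 5 = -22)
X(a) = (-9 + a)/(-22 + a) (X(a) = (a - 9)/(a - 22) = (-9 + a)/(-22 + a))
B(2)*X(-12 - 3/12) = (3 + 2)*((-9 + (-12 - 3/12))/(-22 + (-12 - 3/12))) = 5*((-9 + (-12 - 3*1/12))/(-22 + (-12 - 3*1/12))) = 5*((-9 + (-12 - 1/4))/(-22 + (-12 - 1/4))) = 5*((-9 - 49/4)/(-22 - 49/4)) = 5*(-85/4/(-137/4)) = 5*(-4/137*(-85/4)) = 5*(85/137) = 425/137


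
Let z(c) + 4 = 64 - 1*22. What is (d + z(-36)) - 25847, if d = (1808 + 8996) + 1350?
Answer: -13655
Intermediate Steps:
z(c) = 38 (z(c) = -4 + (64 - 1*22) = -4 + (64 - 22) = -4 + 42 = 38)
d = 12154 (d = 10804 + 1350 = 12154)
(d + z(-36)) - 25847 = (12154 + 38) - 25847 = 12192 - 25847 = -13655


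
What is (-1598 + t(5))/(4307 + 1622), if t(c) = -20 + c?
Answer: -1613/5929 ≈ -0.27205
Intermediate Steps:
(-1598 + t(5))/(4307 + 1622) = (-1598 + (-20 + 5))/(4307 + 1622) = (-1598 - 15)/5929 = -1613*1/5929 = -1613/5929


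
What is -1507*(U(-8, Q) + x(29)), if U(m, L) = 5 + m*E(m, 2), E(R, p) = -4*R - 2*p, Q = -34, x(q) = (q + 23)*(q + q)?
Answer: -4215079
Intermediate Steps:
x(q) = 2*q*(23 + q) (x(q) = (23 + q)*(2*q) = 2*q*(23 + q))
U(m, L) = 5 + m*(-4 - 4*m) (U(m, L) = 5 + m*(-4*m - 2*2) = 5 + m*(-4*m - 4) = 5 + m*(-4 - 4*m))
-1507*(U(-8, Q) + x(29)) = -1507*((5 - 4*(-8)*(1 - 8)) + 2*29*(23 + 29)) = -1507*((5 - 4*(-8)*(-7)) + 2*29*52) = -1507*((5 - 224) + 3016) = -1507*(-219 + 3016) = -1507*2797 = -4215079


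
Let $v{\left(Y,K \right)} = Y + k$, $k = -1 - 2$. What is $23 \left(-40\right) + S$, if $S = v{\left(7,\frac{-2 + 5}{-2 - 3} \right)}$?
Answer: $-916$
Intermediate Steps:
$k = -3$ ($k = -1 - 2 = -3$)
$v{\left(Y,K \right)} = -3 + Y$ ($v{\left(Y,K \right)} = Y - 3 = -3 + Y$)
$S = 4$ ($S = -3 + 7 = 4$)
$23 \left(-40\right) + S = 23 \left(-40\right) + 4 = -920 + 4 = -916$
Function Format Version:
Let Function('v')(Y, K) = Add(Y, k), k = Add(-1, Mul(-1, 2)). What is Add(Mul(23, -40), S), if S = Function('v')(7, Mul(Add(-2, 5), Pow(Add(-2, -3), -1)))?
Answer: -916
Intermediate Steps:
k = -3 (k = Add(-1, -2) = -3)
Function('v')(Y, K) = Add(-3, Y) (Function('v')(Y, K) = Add(Y, -3) = Add(-3, Y))
S = 4 (S = Add(-3, 7) = 4)
Add(Mul(23, -40), S) = Add(Mul(23, -40), 4) = Add(-920, 4) = -916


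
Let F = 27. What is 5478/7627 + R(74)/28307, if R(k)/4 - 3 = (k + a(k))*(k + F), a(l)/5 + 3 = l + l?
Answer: 2617122362/215897489 ≈ 12.122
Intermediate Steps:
a(l) = -15 + 10*l (a(l) = -15 + 5*(l + l) = -15 + 5*(2*l) = -15 + 10*l)
R(k) = 12 + 4*(-15 + 11*k)*(27 + k) (R(k) = 12 + 4*((k + (-15 + 10*k))*(k + 27)) = 12 + 4*((-15 + 11*k)*(27 + k)) = 12 + 4*(-15 + 11*k)*(27 + k))
5478/7627 + R(74)/28307 = 5478/7627 + (-1608 + 44*74² + 1128*74)/28307 = 5478*(1/7627) + (-1608 + 44*5476 + 83472)*(1/28307) = 5478/7627 + (-1608 + 240944 + 83472)*(1/28307) = 5478/7627 + 322808*(1/28307) = 5478/7627 + 322808/28307 = 2617122362/215897489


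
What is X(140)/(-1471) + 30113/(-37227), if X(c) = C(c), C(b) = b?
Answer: -49508003/54760917 ≈ -0.90408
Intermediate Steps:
X(c) = c
X(140)/(-1471) + 30113/(-37227) = 140/(-1471) + 30113/(-37227) = 140*(-1/1471) + 30113*(-1/37227) = -140/1471 - 30113/37227 = -49508003/54760917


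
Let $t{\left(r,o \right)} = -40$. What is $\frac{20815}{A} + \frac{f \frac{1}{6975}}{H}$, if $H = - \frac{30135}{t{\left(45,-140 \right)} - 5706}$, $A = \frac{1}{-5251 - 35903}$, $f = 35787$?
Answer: $- \frac{60018152266532216}{70063875} \approx -8.5662 \cdot 10^{8}$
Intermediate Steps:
$A = - \frac{1}{41154}$ ($A = \frac{1}{-41154} = - \frac{1}{41154} \approx -2.4299 \cdot 10^{-5}$)
$H = \frac{30135}{5746}$ ($H = - \frac{30135}{-40 - 5706} = - \frac{30135}{-5746} = \left(-30135\right) \left(- \frac{1}{5746}\right) = \frac{30135}{5746} \approx 5.2445$)
$\frac{20815}{A} + \frac{f \frac{1}{6975}}{H} = \frac{20815}{- \frac{1}{41154}} + \frac{35787 \cdot \frac{1}{6975}}{\frac{30135}{5746}} = 20815 \left(-41154\right) + 35787 \cdot \frac{1}{6975} \cdot \frac{5746}{30135} = -856620510 + \frac{11929}{2325} \cdot \frac{5746}{30135} = -856620510 + \frac{68544034}{70063875} = - \frac{60018152266532216}{70063875}$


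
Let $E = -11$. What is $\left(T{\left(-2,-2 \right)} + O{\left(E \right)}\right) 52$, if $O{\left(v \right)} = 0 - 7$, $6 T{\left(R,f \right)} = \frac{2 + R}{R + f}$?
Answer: $-364$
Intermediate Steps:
$T{\left(R,f \right)} = \frac{2 + R}{6 \left(R + f\right)}$ ($T{\left(R,f \right)} = \frac{\left(2 + R\right) \frac{1}{R + f}}{6} = \frac{\frac{1}{R + f} \left(2 + R\right)}{6} = \frac{2 + R}{6 \left(R + f\right)}$)
$O{\left(v \right)} = -7$ ($O{\left(v \right)} = 0 - 7 = -7$)
$\left(T{\left(-2,-2 \right)} + O{\left(E \right)}\right) 52 = \left(\frac{2 - 2}{6 \left(-2 - 2\right)} - 7\right) 52 = \left(\frac{1}{6} \frac{1}{-4} \cdot 0 - 7\right) 52 = \left(\frac{1}{6} \left(- \frac{1}{4}\right) 0 - 7\right) 52 = \left(0 - 7\right) 52 = \left(-7\right) 52 = -364$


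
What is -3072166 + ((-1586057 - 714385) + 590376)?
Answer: -4782232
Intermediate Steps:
-3072166 + ((-1586057 - 714385) + 590376) = -3072166 + (-2300442 + 590376) = -3072166 - 1710066 = -4782232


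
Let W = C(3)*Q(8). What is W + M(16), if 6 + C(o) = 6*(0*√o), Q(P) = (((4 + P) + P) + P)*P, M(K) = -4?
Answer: -1348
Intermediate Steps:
Q(P) = P*(4 + 3*P) (Q(P) = ((4 + 2*P) + P)*P = (4 + 3*P)*P = P*(4 + 3*P))
C(o) = -6 (C(o) = -6 + 6*(0*√o) = -6 + 6*0 = -6 + 0 = -6)
W = -1344 (W = -48*(4 + 3*8) = -48*(4 + 24) = -48*28 = -6*224 = -1344)
W + M(16) = -1344 - 4 = -1348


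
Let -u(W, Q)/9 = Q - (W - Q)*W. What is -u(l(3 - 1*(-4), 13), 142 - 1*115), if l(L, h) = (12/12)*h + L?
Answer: 1503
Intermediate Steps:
l(L, h) = L + h (l(L, h) = (12*(1/12))*h + L = 1*h + L = h + L = L + h)
u(W, Q) = -9*Q + 9*W*(W - Q) (u(W, Q) = -9*(Q - (W - Q)*W) = -9*(Q - W*(W - Q)) = -9*Q + 9*W*(W - Q))
-u(l(3 - 1*(-4), 13), 142 - 1*115) = -(-9*(142 - 1*115) + 9*((3 - 1*(-4)) + 13)² - 9*(142 - 1*115)*((3 - 1*(-4)) + 13)) = -(-9*(142 - 115) + 9*((3 + 4) + 13)² - 9*(142 - 115)*((3 + 4) + 13)) = -(-9*27 + 9*(7 + 13)² - 9*27*(7 + 13)) = -(-243 + 9*20² - 9*27*20) = -(-243 + 9*400 - 4860) = -(-243 + 3600 - 4860) = -1*(-1503) = 1503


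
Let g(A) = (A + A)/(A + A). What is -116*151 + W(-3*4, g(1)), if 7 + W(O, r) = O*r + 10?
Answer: -17525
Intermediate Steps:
g(A) = 1 (g(A) = (2*A)/((2*A)) = (2*A)*(1/(2*A)) = 1)
W(O, r) = 3 + O*r (W(O, r) = -7 + (O*r + 10) = -7 + (10 + O*r) = 3 + O*r)
-116*151 + W(-3*4, g(1)) = -116*151 + (3 - 3*4*1) = -17516 + (3 - 12*1) = -17516 + (3 - 12) = -17516 - 9 = -17525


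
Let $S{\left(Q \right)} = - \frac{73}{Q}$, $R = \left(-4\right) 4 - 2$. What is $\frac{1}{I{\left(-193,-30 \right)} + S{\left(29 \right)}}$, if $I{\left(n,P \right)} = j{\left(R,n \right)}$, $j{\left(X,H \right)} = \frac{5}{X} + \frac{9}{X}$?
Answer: $- \frac{261}{860} \approx -0.30349$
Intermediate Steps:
$R = -18$ ($R = -16 - 2 = -18$)
$j{\left(X,H \right)} = \frac{14}{X}$
$I{\left(n,P \right)} = - \frac{7}{9}$ ($I{\left(n,P \right)} = \frac{14}{-18} = 14 \left(- \frac{1}{18}\right) = - \frac{7}{9}$)
$\frac{1}{I{\left(-193,-30 \right)} + S{\left(29 \right)}} = \frac{1}{- \frac{7}{9} - \frac{73}{29}} = \frac{1}{- \frac{860}{261}} = - \frac{261}{860}$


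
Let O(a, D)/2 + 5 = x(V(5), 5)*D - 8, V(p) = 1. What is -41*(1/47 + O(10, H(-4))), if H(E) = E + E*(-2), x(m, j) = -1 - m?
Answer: 80893/47 ≈ 1721.1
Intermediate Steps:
H(E) = -E (H(E) = E - 2*E = -E)
O(a, D) = -26 - 4*D (O(a, D) = -10 + 2*((-1 - 1*1)*D - 8) = -10 + 2*((-1 - 1)*D - 8) = -10 + 2*(-2*D - 8) = -10 + 2*(-8 - 2*D) = -10 + (-16 - 4*D) = -26 - 4*D)
-41*(1/47 + O(10, H(-4))) = -41*(1/47 + (-26 - (-4)*(-4))) = -41*(1/47 + (-26 - 4*4)) = -41*(1/47 + (-26 - 16)) = -41*(1/47 - 42) = -41*(-1973/47) = 80893/47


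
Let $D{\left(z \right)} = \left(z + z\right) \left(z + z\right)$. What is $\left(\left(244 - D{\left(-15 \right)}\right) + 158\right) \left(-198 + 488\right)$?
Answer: $-144420$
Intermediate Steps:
$D{\left(z \right)} = 4 z^{2}$ ($D{\left(z \right)} = 2 z 2 z = 4 z^{2}$)
$\left(\left(244 - D{\left(-15 \right)}\right) + 158\right) \left(-198 + 488\right) = \left(\left(244 - 4 \left(-15\right)^{2}\right) + 158\right) \left(-198 + 488\right) = \left(\left(244 - 4 \cdot 225\right) + 158\right) 290 = \left(\left(244 - 900\right) + 158\right) 290 = \left(-656 + 158\right) 290 = \left(-498\right) 290 = -144420$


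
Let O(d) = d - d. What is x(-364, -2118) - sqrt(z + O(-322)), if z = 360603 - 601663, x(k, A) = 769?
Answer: 769 - 2*I*sqrt(60265) ≈ 769.0 - 490.98*I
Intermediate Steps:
O(d) = 0
z = -241060
x(-364, -2118) - sqrt(z + O(-322)) = 769 - sqrt(-241060 + 0) = 769 - sqrt(-241060) = 769 - 2*I*sqrt(60265)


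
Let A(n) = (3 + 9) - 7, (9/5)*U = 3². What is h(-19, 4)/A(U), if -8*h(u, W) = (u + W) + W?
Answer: 11/40 ≈ 0.27500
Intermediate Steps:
h(u, W) = -W/4 - u/8 (h(u, W) = -((u + W) + W)/8 = -((W + u) + W)/8 = -(u + 2*W)/8 = -W/4 - u/8)
U = 5 (U = (5/9)*3² = (5/9)*9 = 5)
A(n) = 5 (A(n) = 12 - 7 = 5)
h(-19, 4)/A(U) = (-¼*4 - ⅛*(-19))/5 = (-1 + 19/8)*(⅕) = (11/8)*(⅕) = 11/40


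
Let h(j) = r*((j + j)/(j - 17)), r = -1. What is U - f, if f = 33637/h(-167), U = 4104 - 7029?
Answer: 2606129/167 ≈ 15606.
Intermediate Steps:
h(j) = -2*j/(-17 + j) (h(j) = -(j + j)/(j - 17) = -2*j/(-17 + j))
U = -2925
f = -3094604/167 (f = 33637/((-2*(-167)/(-17 - 167))) = 33637/((-2*(-167)/(-184))) = 33637/((-2*(-167)*(-1/184))) = 33637/(-167/92) = 33637*(-92/167) = -3094604/167 ≈ -18531.)
U - f = -2925 - 1*(-3094604/167) = -2925 + 3094604/167 = 2606129/167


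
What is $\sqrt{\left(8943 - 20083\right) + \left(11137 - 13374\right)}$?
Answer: $7 i \sqrt{273} \approx 115.66 i$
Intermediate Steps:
$\sqrt{\left(8943 - 20083\right) + \left(11137 - 13374\right)} = \sqrt{-11140 - 2237} = \sqrt{-13377} = 7 i \sqrt{273}$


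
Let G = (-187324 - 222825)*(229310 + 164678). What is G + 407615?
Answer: -161593376597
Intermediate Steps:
G = -161593784212 (G = -410149*393988 = -161593784212)
G + 407615 = -161593784212 + 407615 = -161593376597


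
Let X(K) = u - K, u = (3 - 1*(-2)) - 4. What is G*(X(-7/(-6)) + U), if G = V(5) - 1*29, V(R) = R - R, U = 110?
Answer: -19111/6 ≈ -3185.2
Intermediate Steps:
u = 1 (u = (3 + 2) - 4 = 5 - 4 = 1)
V(R) = 0
X(K) = 1 - K
G = -29 (G = 0 - 1*29 = 0 - 29 = -29)
G*(X(-7/(-6)) + U) = -29*((1 - (-7)/(-6)) + 110) = -29*((1 - (-7)*(-1)/6) + 110) = -29*((1 - 1*7/6) + 110) = -29*((1 - 7/6) + 110) = -29*(-⅙ + 110) = -29*659/6 = -19111/6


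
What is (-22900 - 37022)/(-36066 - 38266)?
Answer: 29961/37166 ≈ 0.80614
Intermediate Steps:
(-22900 - 37022)/(-36066 - 38266) = -59922/(-74332) = -59922*(-1/74332) = 29961/37166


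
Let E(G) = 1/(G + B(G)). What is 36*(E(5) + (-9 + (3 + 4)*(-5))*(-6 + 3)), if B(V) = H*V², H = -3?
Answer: 166302/35 ≈ 4751.5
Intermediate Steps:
B(V) = -3*V²
E(G) = 1/(G - 3*G²)
36*(E(5) + (-9 + (3 + 4)*(-5))*(-6 + 3)) = 36*(-1/(5*(-1 + 3*5)) + (-9 + (3 + 4)*(-5))*(-6 + 3)) = 36*(-1*⅕/(-1 + 15) + (-9 + 7*(-5))*(-3)) = 36*(-1*⅕/14 + (-9 - 35)*(-3)) = 36*(-1*⅕*1/14 - 44*(-3)) = 36*(-1/70 + 132) = 36*(9239/70) = 166302/35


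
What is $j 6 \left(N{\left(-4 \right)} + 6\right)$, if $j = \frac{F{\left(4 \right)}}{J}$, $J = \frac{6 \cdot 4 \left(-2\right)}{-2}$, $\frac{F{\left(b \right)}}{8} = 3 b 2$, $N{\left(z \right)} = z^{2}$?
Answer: $1056$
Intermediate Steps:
$F{\left(b \right)} = 48 b$ ($F{\left(b \right)} = 8 \cdot 3 b 2 = 8 \cdot 6 b = 48 b$)
$J = 24$ ($J = 6 \left(-8\right) \left(- \frac{1}{2}\right) = \left(-48\right) \left(- \frac{1}{2}\right) = 24$)
$j = 8$ ($j = \frac{48 \cdot 4}{24} = 192 \cdot \frac{1}{24} = 8$)
$j 6 \left(N{\left(-4 \right)} + 6\right) = 8 \cdot 6 \left(\left(-4\right)^{2} + 6\right) = 8 \cdot 6 \left(16 + 6\right) = 8 \cdot 6 \cdot 22 = 8 \cdot 132 = 1056$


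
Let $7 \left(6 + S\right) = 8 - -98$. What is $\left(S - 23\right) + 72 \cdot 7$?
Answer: $\frac{3431}{7} \approx 490.14$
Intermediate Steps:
$S = \frac{64}{7}$ ($S = -6 + \frac{8 - -98}{7} = -6 + \frac{8 + 98}{7} = -6 + \frac{1}{7} \cdot 106 = -6 + \frac{106}{7} = \frac{64}{7} \approx 9.1429$)
$\left(S - 23\right) + 72 \cdot 7 = \left(\frac{64}{7} - 23\right) + 72 \cdot 7 = - \frac{97}{7} + 504 = \frac{3431}{7}$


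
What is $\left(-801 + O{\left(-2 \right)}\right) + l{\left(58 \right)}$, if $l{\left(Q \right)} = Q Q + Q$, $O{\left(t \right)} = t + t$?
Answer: $2617$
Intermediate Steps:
$O{\left(t \right)} = 2 t$
$l{\left(Q \right)} = Q + Q^{2}$ ($l{\left(Q \right)} = Q^{2} + Q = Q + Q^{2}$)
$\left(-801 + O{\left(-2 \right)}\right) + l{\left(58 \right)} = \left(-801 + 2 \left(-2\right)\right) + 58 \left(1 + 58\right) = \left(-801 - 4\right) + 58 \cdot 59 = -805 + 3422 = 2617$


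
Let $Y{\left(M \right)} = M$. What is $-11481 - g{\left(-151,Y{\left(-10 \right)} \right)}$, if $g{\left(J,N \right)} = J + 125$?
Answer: $-11455$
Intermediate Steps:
$g{\left(J,N \right)} = 125 + J$
$-11481 - g{\left(-151,Y{\left(-10 \right)} \right)} = -11481 - \left(125 - 151\right) = -11481 - -26 = -11481 + 26 = -11455$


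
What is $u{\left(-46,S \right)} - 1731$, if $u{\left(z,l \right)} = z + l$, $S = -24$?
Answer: $-1801$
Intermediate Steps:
$u{\left(z,l \right)} = l + z$
$u{\left(-46,S \right)} - 1731 = \left(-24 - 46\right) - 1731 = -70 - 1731 = -1801$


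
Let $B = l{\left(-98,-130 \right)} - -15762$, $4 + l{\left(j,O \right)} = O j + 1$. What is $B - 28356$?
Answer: $143$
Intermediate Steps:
$l{\left(j,O \right)} = -3 + O j$ ($l{\left(j,O \right)} = -4 + \left(O j + 1\right) = -4 + \left(1 + O j\right) = -3 + O j$)
$B = 28499$ ($B = \left(-3 - -12740\right) - -15762 = \left(-3 + 12740\right) + 15762 = 12737 + 15762 = 28499$)
$B - 28356 = 28499 - 28356 = 143$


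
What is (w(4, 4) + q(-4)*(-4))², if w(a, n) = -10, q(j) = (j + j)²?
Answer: 70756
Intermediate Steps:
q(j) = 4*j² (q(j) = (2*j)² = 4*j²)
(w(4, 4) + q(-4)*(-4))² = (-10 + (4*(-4)²)*(-4))² = (-10 + (4*16)*(-4))² = (-10 + 64*(-4))² = (-10 - 256)² = (-266)² = 70756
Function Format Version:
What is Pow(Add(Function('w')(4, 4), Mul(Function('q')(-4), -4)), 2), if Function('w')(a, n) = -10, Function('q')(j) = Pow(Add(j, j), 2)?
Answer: 70756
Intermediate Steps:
Function('q')(j) = Mul(4, Pow(j, 2)) (Function('q')(j) = Pow(Mul(2, j), 2) = Mul(4, Pow(j, 2)))
Pow(Add(Function('w')(4, 4), Mul(Function('q')(-4), -4)), 2) = Pow(Add(-10, Mul(Mul(4, Pow(-4, 2)), -4)), 2) = Pow(Add(-10, Mul(Mul(4, 16), -4)), 2) = Pow(Add(-10, Mul(64, -4)), 2) = Pow(Add(-10, -256), 2) = Pow(-266, 2) = 70756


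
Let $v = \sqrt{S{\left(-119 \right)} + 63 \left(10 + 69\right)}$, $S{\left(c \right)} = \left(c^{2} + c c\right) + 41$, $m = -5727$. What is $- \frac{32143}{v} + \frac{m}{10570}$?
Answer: $- \frac{5727}{10570} - \frac{32143 \sqrt{8335}}{16670} \approx -176.58$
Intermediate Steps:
$S{\left(c \right)} = 41 + 2 c^{2}$ ($S{\left(c \right)} = \left(c^{2} + c^{2}\right) + 41 = 2 c^{2} + 41 = 41 + 2 c^{2}$)
$v = 2 \sqrt{8335}$ ($v = \sqrt{\left(41 + 2 \left(-119\right)^{2}\right) + 63 \left(10 + 69\right)} = \sqrt{\left(41 + 2 \cdot 14161\right) + 63 \cdot 79} = \sqrt{\left(41 + 28322\right) + 4977} = \sqrt{28363 + 4977} = \sqrt{33340} = 2 \sqrt{8335} \approx 182.59$)
$- \frac{32143}{v} + \frac{m}{10570} = - \frac{32143}{2 \sqrt{8335}} - \frac{5727}{10570} = - 32143 \frac{\sqrt{8335}}{16670} - \frac{5727}{10570} = - \frac{32143 \sqrt{8335}}{16670} - \frac{5727}{10570} = - \frac{5727}{10570} - \frac{32143 \sqrt{8335}}{16670}$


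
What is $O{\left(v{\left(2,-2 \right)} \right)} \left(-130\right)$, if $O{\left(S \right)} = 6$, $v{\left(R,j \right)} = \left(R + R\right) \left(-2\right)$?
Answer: $-780$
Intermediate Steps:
$v{\left(R,j \right)} = - 4 R$ ($v{\left(R,j \right)} = 2 R \left(-2\right) = - 4 R$)
$O{\left(v{\left(2,-2 \right)} \right)} \left(-130\right) = 6 \left(-130\right) = -780$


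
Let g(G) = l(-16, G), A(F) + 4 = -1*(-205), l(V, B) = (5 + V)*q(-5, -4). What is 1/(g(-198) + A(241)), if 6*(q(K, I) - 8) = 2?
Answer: 3/328 ≈ 0.0091463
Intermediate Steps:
q(K, I) = 25/3 (q(K, I) = 8 + (1/6)*2 = 8 + 1/3 = 25/3)
l(V, B) = 125/3 + 25*V/3 (l(V, B) = (5 + V)*(25/3) = 125/3 + 25*V/3)
A(F) = 201 (A(F) = -4 - 1*(-205) = -4 + 205 = 201)
g(G) = -275/3 (g(G) = 125/3 + (25/3)*(-16) = 125/3 - 400/3 = -275/3)
1/(g(-198) + A(241)) = 1/(-275/3 + 201) = 1/(328/3) = 3/328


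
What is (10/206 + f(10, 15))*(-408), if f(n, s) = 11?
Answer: -464304/103 ≈ -4507.8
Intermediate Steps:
(10/206 + f(10, 15))*(-408) = (10/206 + 11)*(-408) = (10*(1/206) + 11)*(-408) = (5/103 + 11)*(-408) = (1138/103)*(-408) = -464304/103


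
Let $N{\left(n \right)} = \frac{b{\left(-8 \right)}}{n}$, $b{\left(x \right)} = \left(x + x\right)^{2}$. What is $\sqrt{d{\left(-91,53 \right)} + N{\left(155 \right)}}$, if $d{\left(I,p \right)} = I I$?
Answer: $\frac{\sqrt{198990705}}{155} \approx 91.009$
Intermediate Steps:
$b{\left(x \right)} = 4 x^{2}$ ($b{\left(x \right)} = \left(2 x\right)^{2} = 4 x^{2}$)
$d{\left(I,p \right)} = I^{2}$
$N{\left(n \right)} = \frac{256}{n}$ ($N{\left(n \right)} = \frac{4 \left(-8\right)^{2}}{n} = \frac{4 \cdot 64}{n} = \frac{256}{n}$)
$\sqrt{d{\left(-91,53 \right)} + N{\left(155 \right)}} = \sqrt{\left(-91\right)^{2} + \frac{256}{155}} = \sqrt{8281 + 256 \cdot \frac{1}{155}} = \sqrt{8281 + \frac{256}{155}} = \sqrt{\frac{1283811}{155}} = \frac{\sqrt{198990705}}{155}$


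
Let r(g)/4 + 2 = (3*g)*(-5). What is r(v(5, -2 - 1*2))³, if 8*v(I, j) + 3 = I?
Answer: -12167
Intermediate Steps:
v(I, j) = -3/8 + I/8
r(g) = -8 - 60*g (r(g) = -8 + 4*((3*g)*(-5)) = -8 + 4*(-15*g) = -8 - 60*g)
r(v(5, -2 - 1*2))³ = (-8 - 60*(-3/8 + (⅛)*5))³ = (-8 - 60*(-3/8 + 5/8))³ = (-8 - 60*¼)³ = (-8 - 15)³ = (-23)³ = -12167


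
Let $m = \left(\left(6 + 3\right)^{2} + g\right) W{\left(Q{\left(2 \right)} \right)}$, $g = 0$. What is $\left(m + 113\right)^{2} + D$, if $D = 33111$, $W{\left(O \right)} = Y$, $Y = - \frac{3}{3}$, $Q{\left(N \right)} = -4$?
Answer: $34135$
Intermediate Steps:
$Y = -1$ ($Y = \left(-3\right) \frac{1}{3} = -1$)
$W{\left(O \right)} = -1$
$m = -81$ ($m = \left(\left(6 + 3\right)^{2} + 0\right) \left(-1\right) = \left(9^{2} + 0\right) \left(-1\right) = \left(81 + 0\right) \left(-1\right) = 81 \left(-1\right) = -81$)
$\left(m + 113\right)^{2} + D = \left(-81 + 113\right)^{2} + 33111 = 32^{2} + 33111 = 1024 + 33111 = 34135$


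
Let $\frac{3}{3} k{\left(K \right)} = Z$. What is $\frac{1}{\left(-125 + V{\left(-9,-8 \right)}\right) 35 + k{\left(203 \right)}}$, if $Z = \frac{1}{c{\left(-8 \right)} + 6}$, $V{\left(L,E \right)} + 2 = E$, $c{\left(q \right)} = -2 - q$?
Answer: $- \frac{12}{56699} \approx -0.00021164$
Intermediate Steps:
$V{\left(L,E \right)} = -2 + E$
$Z = \frac{1}{12}$ ($Z = \frac{1}{\left(-2 - -8\right) + 6} = \frac{1}{\left(-2 + 8\right) + 6} = \frac{1}{6 + 6} = \frac{1}{12} \approx 0.083333$)
$k{\left(K \right)} = \frac{1}{12}$
$\frac{1}{\left(-125 + V{\left(-9,-8 \right)}\right) 35 + k{\left(203 \right)}} = \frac{1}{\left(-125 - 10\right) 35 + \frac{1}{12}} = \frac{1}{\left(-135\right) 35 + \frac{1}{12}} = \frac{1}{-4725 + \frac{1}{12}} = \frac{1}{- \frac{56699}{12}} = - \frac{12}{56699}$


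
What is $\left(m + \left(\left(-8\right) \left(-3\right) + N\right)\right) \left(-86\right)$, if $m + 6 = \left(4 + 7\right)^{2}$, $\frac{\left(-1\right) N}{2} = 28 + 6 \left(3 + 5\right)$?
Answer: $1118$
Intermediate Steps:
$N = -152$ ($N = - 2 \left(28 + 6 \left(3 + 5\right)\right) = - 2 \left(28 + 6 \cdot 8\right) = - 2 \left(28 + 48\right) = \left(-2\right) 76 = -152$)
$m = 115$ ($m = -6 + \left(4 + 7\right)^{2} = -6 + 11^{2} = -6 + 121 = 115$)
$\left(m + \left(\left(-8\right) \left(-3\right) + N\right)\right) \left(-86\right) = \left(115 - 128\right) \left(-86\right) = \left(-13\right) \left(-86\right) = 1118$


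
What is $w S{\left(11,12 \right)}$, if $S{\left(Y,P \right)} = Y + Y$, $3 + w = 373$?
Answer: $8140$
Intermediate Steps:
$w = 370$ ($w = -3 + 373 = 370$)
$S{\left(Y,P \right)} = 2 Y$
$w S{\left(11,12 \right)} = 370 \cdot 2 \cdot 11 = 370 \cdot 22 = 8140$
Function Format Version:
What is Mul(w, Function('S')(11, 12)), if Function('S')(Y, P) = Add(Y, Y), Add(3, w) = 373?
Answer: 8140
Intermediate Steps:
w = 370 (w = Add(-3, 373) = 370)
Function('S')(Y, P) = Mul(2, Y)
Mul(w, Function('S')(11, 12)) = Mul(370, Mul(2, 11)) = Mul(370, 22) = 8140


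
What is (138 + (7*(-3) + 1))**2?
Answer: 13924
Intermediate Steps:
(138 + (7*(-3) + 1))**2 = (138 + (-21 + 1))**2 = (138 - 20)**2 = 118**2 = 13924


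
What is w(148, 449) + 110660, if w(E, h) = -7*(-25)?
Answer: 110835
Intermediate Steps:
w(E, h) = 175
w(148, 449) + 110660 = 175 + 110660 = 110835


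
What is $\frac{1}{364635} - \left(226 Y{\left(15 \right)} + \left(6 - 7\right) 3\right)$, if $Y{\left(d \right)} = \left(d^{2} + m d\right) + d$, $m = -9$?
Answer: $- \frac{8651694644}{364635} \approx -23727.0$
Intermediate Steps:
$Y{\left(d \right)} = d^{2} - 8 d$ ($Y{\left(d \right)} = \left(d^{2} - 9 d\right) + d = d^{2} - 8 d$)
$\frac{1}{364635} - \left(226 Y{\left(15 \right)} + \left(6 - 7\right) 3\right) = \frac{1}{364635} - \left(226 \cdot 15 \left(-8 + 15\right) + \left(6 - 7\right) 3\right) = \frac{1}{364635} - \left(226 \cdot 15 \cdot 7 - 3\right) = \frac{1}{364635} - \left(226 \cdot 105 - 3\right) = \frac{1}{364635} - \left(23730 - 3\right) = \frac{1}{364635} - 23727 = - \frac{8651694644}{364635}$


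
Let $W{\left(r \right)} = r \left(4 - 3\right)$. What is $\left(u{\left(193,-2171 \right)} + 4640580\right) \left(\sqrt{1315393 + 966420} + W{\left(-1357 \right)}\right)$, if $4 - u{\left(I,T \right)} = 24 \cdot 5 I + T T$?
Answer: $130023669 - 95817 \sqrt{2281813} \approx -1.4714 \cdot 10^{7}$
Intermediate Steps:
$u{\left(I,T \right)} = 4 - T^{2} - 120 I$ ($u{\left(I,T \right)} = 4 - \left(24 \cdot 5 I + T T\right) = 4 - \left(120 I + T^{2}\right) = 4 - \left(T^{2} + 120 I\right) = 4 - T^{2} - 120 I$)
$W{\left(r \right)} = r$ ($W{\left(r \right)} = r 1 = r$)
$\left(u{\left(193,-2171 \right)} + 4640580\right) \left(\sqrt{1315393 + 966420} + W{\left(-1357 \right)}\right) = \left(\left(4 - \left(-2171\right)^{2} - 23160\right) + 4640580\right) \left(\sqrt{1315393 + 966420} - 1357\right) = \left(\left(4 - 4713241 - 23160\right) + 4640580\right) \left(\sqrt{2281813} - 1357\right) = \left(\left(4 - 4713241 - 23160\right) + 4640580\right) \left(-1357 + \sqrt{2281813}\right) = \left(-4736397 + 4640580\right) \left(-1357 + \sqrt{2281813}\right) = - 95817 \left(-1357 + \sqrt{2281813}\right) = 130023669 - 95817 \sqrt{2281813}$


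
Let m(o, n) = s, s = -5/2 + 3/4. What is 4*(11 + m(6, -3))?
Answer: 37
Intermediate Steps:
s = -7/4 (s = -5*1/2 + 3*(1/4) = -5/2 + 3/4 = -7/4 ≈ -1.7500)
m(o, n) = -7/4
4*(11 + m(6, -3)) = 4*(11 - 7/4) = 4*(37/4) = 37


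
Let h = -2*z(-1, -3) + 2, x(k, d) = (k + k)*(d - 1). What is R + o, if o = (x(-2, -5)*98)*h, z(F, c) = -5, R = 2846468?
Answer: 2874692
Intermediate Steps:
x(k, d) = 2*k*(-1 + d) (x(k, d) = (2*k)*(-1 + d) = 2*k*(-1 + d))
h = 12 (h = -2*(-5) + 2 = 10 + 2 = 12)
o = 28224 (o = ((2*(-2)*(-1 - 5))*98)*12 = ((2*(-2)*(-6))*98)*12 = (24*98)*12 = 2352*12 = 28224)
R + o = 2846468 + 28224 = 2874692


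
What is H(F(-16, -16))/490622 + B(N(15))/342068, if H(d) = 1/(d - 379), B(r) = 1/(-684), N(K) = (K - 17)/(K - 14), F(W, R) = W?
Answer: -213885101/22671625997726640 ≈ -9.4340e-9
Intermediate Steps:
N(K) = (-17 + K)/(-14 + K)
B(r) = -1/684
H(d) = 1/(-379 + d)
H(F(-16, -16))/490622 + B(N(15))/342068 = 1/(-379 - 16*490622) - 1/684/342068 = (1/490622)/(-395) - 1/684*1/342068 = -1/395*1/490622 - 1/233974512 = -1/193795690 - 1/233974512 = -213885101/22671625997726640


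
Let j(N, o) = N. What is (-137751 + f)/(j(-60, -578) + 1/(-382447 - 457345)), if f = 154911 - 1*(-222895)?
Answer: -201596268560/50387521 ≈ -4000.9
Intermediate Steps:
f = 377806 (f = 154911 + 222895 = 377806)
(-137751 + f)/(j(-60, -578) + 1/(-382447 - 457345)) = (-137751 + 377806)/(-60 + 1/(-382447 - 457345)) = 240055/(-60 + 1/(-839792)) = 240055/(-60 - 1/839792) = 240055/(-50387521/839792) = 240055*(-839792/50387521) = -201596268560/50387521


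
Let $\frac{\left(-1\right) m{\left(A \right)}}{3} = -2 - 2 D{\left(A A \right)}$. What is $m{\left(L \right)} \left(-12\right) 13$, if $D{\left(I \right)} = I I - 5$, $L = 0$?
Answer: $3744$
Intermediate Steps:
$D{\left(I \right)} = -5 + I^{2}$ ($D{\left(I \right)} = I^{2} - 5 = -5 + I^{2}$)
$m{\left(A \right)} = -24 + 6 A^{4}$ ($m{\left(A \right)} = - 3 \left(-2 - 2 \left(-5 + \left(A A\right)^{2}\right)\right) = - 3 \left(-2 - 2 \left(-5 + \left(A^{2}\right)^{2}\right)\right) = - 3 \left(-2 - 2 \left(-5 + A^{4}\right)\right) = - 3 \left(-2 - \left(-10 + 2 A^{4}\right)\right) = - 3 \left(8 - 2 A^{4}\right) = -24 + 6 A^{4}$)
$m{\left(L \right)} \left(-12\right) 13 = \left(-24 + 6 \cdot 0^{4}\right) \left(-12\right) 13 = \left(-24 + 6 \cdot 0\right) \left(-12\right) 13 = \left(-24 + 0\right) \left(-12\right) 13 = \left(-24\right) \left(-12\right) 13 = 288 \cdot 13 = 3744$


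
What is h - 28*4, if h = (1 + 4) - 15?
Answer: -122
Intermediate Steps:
h = -10 (h = 5 - 15 = -10)
h - 28*4 = -10 - 28*4 = -10 - 112 = -122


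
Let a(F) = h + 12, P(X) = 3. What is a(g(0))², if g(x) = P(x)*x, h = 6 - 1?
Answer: 289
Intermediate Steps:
h = 5
g(x) = 3*x
a(F) = 17 (a(F) = 5 + 12 = 17)
a(g(0))² = 17² = 289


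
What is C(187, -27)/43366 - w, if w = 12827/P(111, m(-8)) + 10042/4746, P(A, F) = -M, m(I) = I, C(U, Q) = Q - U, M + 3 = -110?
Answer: -5949808915/51453759 ≈ -115.63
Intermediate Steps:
M = -113 (M = -3 - 110 = -113)
P(A, F) = 113 (P(A, F) = -1*(-113) = 113)
w = 274388/2373 (w = 12827/113 + 10042/4746 = 12827*(1/113) + 10042*(1/4746) = 12827/113 + 5021/2373 = 274388/2373 ≈ 115.63)
C(187, -27)/43366 - w = (-27 - 1*187)/43366 - 1*274388/2373 = (-27 - 187)*(1/43366) - 274388/2373 = -214*1/43366 - 274388/2373 = -107/21683 - 274388/2373 = -5949808915/51453759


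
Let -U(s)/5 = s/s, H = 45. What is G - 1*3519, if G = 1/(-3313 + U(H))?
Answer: -11676043/3318 ≈ -3519.0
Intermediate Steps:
U(s) = -5 (U(s) = -5*s/s = -5*1 = -5)
G = -1/3318 (G = 1/(-3313 - 5) = 1/(-3318) = -1/3318 ≈ -0.00030139)
G - 1*3519 = -1/3318 - 1*3519 = -1/3318 - 3519 = -11676043/3318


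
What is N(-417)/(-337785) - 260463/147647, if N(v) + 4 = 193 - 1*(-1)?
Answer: -17601709477/9974588379 ≈ -1.7647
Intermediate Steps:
N(v) = 190 (N(v) = -4 + (193 - 1*(-1)) = -4 + (193 + 1) = -4 + 194 = 190)
N(-417)/(-337785) - 260463/147647 = 190/(-337785) - 260463/147647 = 190*(-1/337785) - 260463*1/147647 = -38/67557 - 260463/147647 = -17601709477/9974588379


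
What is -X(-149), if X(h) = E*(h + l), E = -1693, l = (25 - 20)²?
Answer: -209932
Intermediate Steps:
l = 25 (l = 5² = 25)
X(h) = -42325 - 1693*h (X(h) = -1693*(h + 25) = -1693*(25 + h) = -42325 - 1693*h)
-X(-149) = -(-42325 - 1693*(-149)) = -(-42325 + 252257) = -1*209932 = -209932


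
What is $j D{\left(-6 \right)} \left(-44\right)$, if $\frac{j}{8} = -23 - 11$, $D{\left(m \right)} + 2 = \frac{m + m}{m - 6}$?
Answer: $-11968$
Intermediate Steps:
$D{\left(m \right)} = -2 + \frac{2 m}{-6 + m}$ ($D{\left(m \right)} = -2 + \frac{m + m}{m - 6} = -2 + \frac{2 m}{-6 + m}$)
$j = -272$ ($j = 8 \left(-23 - 11\right) = 8 \left(-34\right) = -272$)
$j D{\left(-6 \right)} \left(-44\right) = - 272 \frac{12}{-6 - 6} \left(-44\right) = - 272 \frac{12}{-12} \left(-44\right) = - 272 \cdot 12 \left(- \frac{1}{12}\right) \left(-44\right) = \left(-272\right) \left(-1\right) \left(-44\right) = 272 \left(-44\right) = -11968$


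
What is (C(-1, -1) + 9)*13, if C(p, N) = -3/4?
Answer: 429/4 ≈ 107.25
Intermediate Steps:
C(p, N) = -¾ (C(p, N) = -3*¼ = -¾)
(C(-1, -1) + 9)*13 = (-¾ + 9)*13 = (33/4)*13 = 429/4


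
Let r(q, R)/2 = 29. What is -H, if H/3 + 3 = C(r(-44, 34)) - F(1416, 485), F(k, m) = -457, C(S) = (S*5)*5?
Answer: -5712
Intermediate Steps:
r(q, R) = 58 (r(q, R) = 2*29 = 58)
C(S) = 25*S (C(S) = (5*S)*5 = 25*S)
H = 5712 (H = -9 + 3*(25*58 - 1*(-457)) = -9 + 3*(1450 + 457) = -9 + 3*1907 = -9 + 5721 = 5712)
-H = -1*5712 = -5712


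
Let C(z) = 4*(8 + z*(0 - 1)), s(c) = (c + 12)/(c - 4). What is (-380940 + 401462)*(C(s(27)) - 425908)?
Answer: -201019228688/23 ≈ -8.7400e+9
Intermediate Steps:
s(c) = (12 + c)/(-4 + c)
C(z) = 32 - 4*z (C(z) = 4*(8 + z*(-1)) = 4*(8 - z) = 32 - 4*z)
(-380940 + 401462)*(C(s(27)) - 425908) = (-380940 + 401462)*((32 - 4*(12 + 27)/(-4 + 27)) - 425908) = 20522*((32 - 4*39/23) - 425908) = 20522*((32 - 156/23) - 425908) = 20522*(580/23 - 425908) = 20522*(-9795304/23) = -201019228688/23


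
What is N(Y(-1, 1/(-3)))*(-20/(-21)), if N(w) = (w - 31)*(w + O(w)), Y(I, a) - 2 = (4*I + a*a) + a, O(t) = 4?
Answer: -95680/1701 ≈ -56.249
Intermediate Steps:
Y(I, a) = 2 + a + a² + 4*I (Y(I, a) = 2 + ((4*I + a*a) + a) = 2 + ((4*I + a²) + a) = 2 + ((a² + 4*I) + a) = 2 + (a + a² + 4*I) = 2 + a + a² + 4*I)
N(w) = (-31 + w)*(4 + w) (N(w) = (w - 31)*(w + 4) = (-31 + w)*(4 + w))
N(Y(-1, 1/(-3)))*(-20/(-21)) = (-124 + (2 + 1/(-3) + (1/(-3))² + 4*(-1))² - 27*(2 + 1/(-3) + (1/(-3))² + 4*(-1)))*(-20/(-21)) = (-124 + (2 - ⅓ + (-⅓)² - 4)² - 27*(2 - ⅓ + (-⅓)² - 4))*(-20*(-1/21)) = (-124 + (2 - ⅓ + ⅑ - 4)² - 27*(2 - ⅓ + ⅑ - 4))*(20/21) = (-124 + (-20/9)² - 27*(-20/9))*(20/21) = (-124 + 400/81 + 60)*(20/21) = -4784/81*20/21 = -95680/1701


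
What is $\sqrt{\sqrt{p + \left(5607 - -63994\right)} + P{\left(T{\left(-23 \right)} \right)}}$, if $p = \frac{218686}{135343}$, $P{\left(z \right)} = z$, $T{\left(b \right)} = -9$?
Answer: $\frac{\sqrt{-975500289 + 10411 \sqrt{7544152424363}}}{10411} \approx 15.963$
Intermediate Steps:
$p = \frac{16822}{10411}$ ($p = 218686 \cdot \frac{1}{135343} = \frac{16822}{10411} \approx 1.6158$)
$\sqrt{\sqrt{p + \left(5607 - -63994\right)} + P{\left(T{\left(-23 \right)} \right)}} = \sqrt{\sqrt{\frac{16822}{10411} + \left(5607 - -63994\right)} - 9} = \sqrt{\sqrt{\frac{16822}{10411} + \left(5607 + 63994\right)} - 9} = \sqrt{\sqrt{\frac{16822}{10411} + 69601} - 9} = \sqrt{\sqrt{\frac{724632833}{10411}} - 9} = \sqrt{\frac{\sqrt{7544152424363}}{10411} - 9} = \sqrt{-9 + \frac{\sqrt{7544152424363}}{10411}}$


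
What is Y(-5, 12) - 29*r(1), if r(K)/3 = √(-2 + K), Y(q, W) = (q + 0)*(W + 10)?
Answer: -110 - 87*I ≈ -110.0 - 87.0*I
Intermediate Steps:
Y(q, W) = q*(10 + W)
r(K) = 3*√(-2 + K)
Y(-5, 12) - 29*r(1) = -5*(10 + 12) - 87*√(-2 + 1) = -5*22 - 87*√(-1) = -110 - 87*I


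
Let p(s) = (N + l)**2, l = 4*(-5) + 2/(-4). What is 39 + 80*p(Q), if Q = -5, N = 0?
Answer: 33659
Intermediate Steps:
l = -41/2 (l = -20 + 2*(-1/4) = -20 - 1/2 = -41/2 ≈ -20.500)
p(s) = 1681/4 (p(s) = (0 - 41/2)**2 = (-41/2)**2 = 1681/4)
39 + 80*p(Q) = 39 + 80*(1681/4) = 39 + 33620 = 33659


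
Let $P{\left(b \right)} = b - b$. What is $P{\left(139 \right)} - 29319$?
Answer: $-29319$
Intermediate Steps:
$P{\left(b \right)} = 0$
$P{\left(139 \right)} - 29319 = 0 - 29319 = -29319$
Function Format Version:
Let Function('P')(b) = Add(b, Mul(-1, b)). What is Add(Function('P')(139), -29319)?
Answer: -29319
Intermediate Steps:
Function('P')(b) = 0
Add(Function('P')(139), -29319) = Add(0, -29319) = -29319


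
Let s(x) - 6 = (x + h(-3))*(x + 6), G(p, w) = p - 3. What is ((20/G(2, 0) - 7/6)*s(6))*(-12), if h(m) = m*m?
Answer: 47244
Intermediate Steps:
G(p, w) = -3 + p
h(m) = m²
s(x) = 6 + (6 + x)*(9 + x) (s(x) = 6 + (x + (-3)²)*(x + 6) = 6 + (x + 9)*(6 + x) = 6 + (9 + x)*(6 + x) = 6 + (6 + x)*(9 + x))
((20/G(2, 0) - 7/6)*s(6))*(-12) = ((20/(-3 + 2) - 7/6)*(60 + 6² + 15*6))*(-12) = ((20/(-1) - 7*⅙)*(60 + 36 + 90))*(-12) = ((20*(-1) - 7/6)*186)*(-12) = ((-20 - 7/6)*186)*(-12) = -127/6*186*(-12) = -3937*(-12) = 47244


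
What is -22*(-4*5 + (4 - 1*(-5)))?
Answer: 242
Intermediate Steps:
-22*(-4*5 + (4 - 1*(-5))) = -22*(-20 + (4 + 5)) = -22*(-20 + 9) = -22*(-11) = 242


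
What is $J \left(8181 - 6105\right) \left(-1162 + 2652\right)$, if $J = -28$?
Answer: $-86610720$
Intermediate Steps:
$J \left(8181 - 6105\right) \left(-1162 + 2652\right) = - 28 \left(8181 - 6105\right) \left(-1162 + 2652\right) = - 28 \cdot 2076 \cdot 1490 = \left(-28\right) 3093240 = -86610720$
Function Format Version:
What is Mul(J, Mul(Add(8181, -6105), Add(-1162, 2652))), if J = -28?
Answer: -86610720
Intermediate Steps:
Mul(J, Mul(Add(8181, -6105), Add(-1162, 2652))) = Mul(-28, Mul(Add(8181, -6105), Add(-1162, 2652))) = Mul(-28, Mul(2076, 1490)) = Mul(-28, 3093240) = -86610720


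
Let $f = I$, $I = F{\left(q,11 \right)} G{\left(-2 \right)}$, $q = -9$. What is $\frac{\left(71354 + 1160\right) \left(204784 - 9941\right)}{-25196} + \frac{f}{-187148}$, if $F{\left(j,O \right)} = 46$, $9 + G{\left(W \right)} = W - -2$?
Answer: $- \frac{165261570634222}{294711313} \approx -5.6076 \cdot 10^{5}$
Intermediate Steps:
$G{\left(W \right)} = -7 + W$ ($G{\left(W \right)} = -9 + \left(W - -2\right) = -9 + \left(W + 2\right) = -9 + \left(2 + W\right) = -7 + W$)
$I = -414$ ($I = 46 \left(-7 - 2\right) = 46 \left(-9\right) = -414$)
$f = -414$
$\frac{\left(71354 + 1160\right) \left(204784 - 9941\right)}{-25196} + \frac{f}{-187148} = \frac{\left(71354 + 1160\right) \left(204784 - 9941\right)}{-25196} - \frac{414}{-187148} = 72514 \cdot 194843 \left(- \frac{1}{25196}\right) - - \frac{207}{93574} = 14128845302 \left(- \frac{1}{25196}\right) + \frac{207}{93574} = - \frac{7064422651}{12598} + \frac{207}{93574} = - \frac{165261570634222}{294711313}$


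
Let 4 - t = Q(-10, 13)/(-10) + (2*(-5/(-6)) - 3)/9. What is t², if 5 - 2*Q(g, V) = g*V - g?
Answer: 1261129/11664 ≈ 108.12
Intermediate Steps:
Q(g, V) = 5/2 + g/2 - V*g/2 (Q(g, V) = 5/2 - (g*V - g)/2 = 5/2 - (V*g - g)/2 = 5/2 - (-g + V*g)/2 = 5/2 + (g/2 - V*g/2) = 5/2 + g/2 - V*g/2)
t = 1123/108 (t = 4 - ((5/2 + (½)*(-10) - ½*13*(-10))/(-10) + (2*(-5/(-6)) - 3)/9) = 4 - ((5/2 - 5 + 65)*(-⅒) + (2*(-5*(-⅙)) - 3)*(⅑)) = 4 - ((125/2)*(-⅒) + (2*(⅚) - 3)*(⅑)) = 4 - (-25/4 + (5/3 - 3)*(⅑)) = 4 - (-25/4 - 4/3*⅑) = 4 - (-25/4 - 4/27) = 4 - 1*(-691/108) = 4 + 691/108 = 1123/108 ≈ 10.398)
t² = (1123/108)² = 1261129/11664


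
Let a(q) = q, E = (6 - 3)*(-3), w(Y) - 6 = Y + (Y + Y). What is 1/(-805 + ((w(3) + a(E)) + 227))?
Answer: -1/572 ≈ -0.0017483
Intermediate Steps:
w(Y) = 6 + 3*Y (w(Y) = 6 + (Y + (Y + Y)) = 6 + (Y + 2*Y) = 6 + 3*Y)
E = -9 (E = 3*(-3) = -9)
1/(-805 + ((w(3) + a(E)) + 227)) = 1/(-805 + (((6 + 3*3) - 9) + 227)) = 1/(-805 + (((6 + 9) - 9) + 227)) = 1/(-805 + ((15 - 9) + 227)) = 1/(-805 + (6 + 227)) = 1/(-805 + 233) = 1/(-572) = -1/572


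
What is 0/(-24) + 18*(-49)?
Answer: -882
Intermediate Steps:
0/(-24) + 18*(-49) = -1/24*0 - 882 = 0 - 882 = -882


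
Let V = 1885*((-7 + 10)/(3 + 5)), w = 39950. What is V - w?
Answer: -313945/8 ≈ -39243.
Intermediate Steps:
V = 5655/8 (V = 1885*(3/8) = 5655/8 ≈ 706.88)
V - w = 5655/8 - 1*39950 = 5655/8 - 39950 = -313945/8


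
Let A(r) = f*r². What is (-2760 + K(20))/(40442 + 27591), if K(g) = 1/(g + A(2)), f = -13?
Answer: -88321/2177056 ≈ -0.040569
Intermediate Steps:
A(r) = -13*r²
K(g) = 1/(-52 + g) (K(g) = 1/(g - 13*2²) = 1/(g - 13*4) = 1/(g - 52) = 1/(-52 + g))
(-2760 + K(20))/(40442 + 27591) = (-2760 + 1/(-52 + 20))/(40442 + 27591) = (-2760 + 1/(-32))/68033 = (-2760 - 1/32)*(1/68033) = -88321/32*1/68033 = -88321/2177056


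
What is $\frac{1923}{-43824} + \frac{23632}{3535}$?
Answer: $\frac{48992903}{7377040} \approx 6.6413$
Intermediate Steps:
$\frac{1923}{-43824} + \frac{23632}{3535} = 1923 \left(- \frac{1}{43824}\right) + 23632 \cdot \frac{1}{3535} = - \frac{641}{14608} + \frac{3376}{505} = \frac{48992903}{7377040}$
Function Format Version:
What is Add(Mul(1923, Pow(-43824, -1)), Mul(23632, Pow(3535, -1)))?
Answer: Rational(48992903, 7377040) ≈ 6.6413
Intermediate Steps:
Add(Mul(1923, Pow(-43824, -1)), Mul(23632, Pow(3535, -1))) = Add(Mul(1923, Rational(-1, 43824)), Mul(23632, Rational(1, 3535))) = Add(Rational(-641, 14608), Rational(3376, 505)) = Rational(48992903, 7377040)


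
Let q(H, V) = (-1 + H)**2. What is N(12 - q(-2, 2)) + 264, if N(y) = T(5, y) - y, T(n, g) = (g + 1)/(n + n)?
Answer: 1307/5 ≈ 261.40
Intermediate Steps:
T(n, g) = (1 + g)/(2*n) (T(n, g) = (1 + g)/((2*n)) = (1 + g)*(1/(2*n)) = (1 + g)/(2*n))
N(y) = 1/10 - 9*y/10 (N(y) = (1/2)*(1 + y)/5 - y = (1/2)*(1/5)*(1 + y) - y = (1/10 + y/10) - y = 1/10 - 9*y/10)
N(12 - q(-2, 2)) + 264 = (1/10 - 9*(12 - (-1 - 2)**2)/10) + 264 = (1/10 - 9*(12 - 1*(-3)**2)/10) + 264 = (1/10 - 9*(12 - 1*9)/10) + 264 = (1/10 - 9*(12 - 9)/10) + 264 = (1/10 - 9/10*3) + 264 = (1/10 - 27/10) + 264 = -13/5 + 264 = 1307/5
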